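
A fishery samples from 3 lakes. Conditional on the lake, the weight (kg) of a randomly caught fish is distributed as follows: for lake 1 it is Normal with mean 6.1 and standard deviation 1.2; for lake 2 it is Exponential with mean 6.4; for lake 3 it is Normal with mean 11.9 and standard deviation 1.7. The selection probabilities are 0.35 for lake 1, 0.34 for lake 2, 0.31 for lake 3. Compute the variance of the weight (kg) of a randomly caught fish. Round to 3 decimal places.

Per component, 1: μ=6.1, E[X²]=38.65; 2: μ=6.4, E[X²]=81.92; 3: μ=11.9, E[X²]=144.5.
E[X] = 0.35·6.1 + 0.34·6.4 + 0.31·11.9 = 8.
E[X²] = 0.35·38.65 + 0.34·81.92 + 0.31·144.5 = 86.1753.
Var(X) = E[X²] − (E[X])² = 86.1753 − 64 = 22.1753.

22.175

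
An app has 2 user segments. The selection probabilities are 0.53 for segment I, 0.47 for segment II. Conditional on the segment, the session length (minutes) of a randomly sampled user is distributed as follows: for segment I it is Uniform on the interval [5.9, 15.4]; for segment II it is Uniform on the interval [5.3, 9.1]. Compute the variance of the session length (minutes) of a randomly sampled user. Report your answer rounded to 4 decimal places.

Per component, I: μ=10.65, E[X²]=120.943; II: μ=7.2, E[X²]=53.0433.
E[X] = 0.53·10.65 + 0.47·7.2 = 9.0285.
E[X²] = 0.53·120.943 + 0.47·53.0433 = 89.0303.
Var(X) = E[X²] − (E[X])² = 89.0303 − 81.5138 = 7.51652.

7.5165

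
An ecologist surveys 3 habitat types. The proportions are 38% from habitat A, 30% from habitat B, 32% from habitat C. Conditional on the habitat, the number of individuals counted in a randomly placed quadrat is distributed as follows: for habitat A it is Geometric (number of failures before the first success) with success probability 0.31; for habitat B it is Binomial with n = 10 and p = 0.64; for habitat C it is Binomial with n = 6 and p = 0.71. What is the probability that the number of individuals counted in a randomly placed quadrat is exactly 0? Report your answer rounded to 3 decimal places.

Conditional on each habitat, P(X = 0): A: 0.31; B: 3.65616e-05; C: 0.000594823.
By total probability, P(X = 0) = 0.38·0.31 + 0.3·3.65616e-05 + 0.32·0.000594823 = 0.118001.

0.118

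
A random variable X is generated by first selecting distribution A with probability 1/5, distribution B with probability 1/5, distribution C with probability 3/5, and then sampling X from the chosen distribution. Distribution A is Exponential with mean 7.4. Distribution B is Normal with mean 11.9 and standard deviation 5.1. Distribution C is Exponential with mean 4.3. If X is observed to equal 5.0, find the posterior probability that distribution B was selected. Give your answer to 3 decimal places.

0.098

Likelihoods f(5.0 | ·): A: 0.0687584; B: 0.031323; C: 0.0727006.
Posterior ∝ prior × likelihood. Numerator for B: 0.2·0.031323 = 0.00626459.
Normalizing constant: 0.2·0.0687584 + 0.2·0.031323 + 0.6·0.0727006 = 0.0636366.
P(B | observation) = 0.00626459 / 0.0636366 = 0.0984432.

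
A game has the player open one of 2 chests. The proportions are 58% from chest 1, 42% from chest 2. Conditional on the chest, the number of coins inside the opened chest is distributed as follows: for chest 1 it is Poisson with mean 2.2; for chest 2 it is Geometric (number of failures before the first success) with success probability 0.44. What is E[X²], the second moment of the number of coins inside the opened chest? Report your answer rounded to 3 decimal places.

5.978

For each component E[X²] = Var + (mean)², giving 1: 7.04; 2: 4.5124.
Overall E[X²] = 0.58·7.04 + 0.42·4.5124 = 5.97841.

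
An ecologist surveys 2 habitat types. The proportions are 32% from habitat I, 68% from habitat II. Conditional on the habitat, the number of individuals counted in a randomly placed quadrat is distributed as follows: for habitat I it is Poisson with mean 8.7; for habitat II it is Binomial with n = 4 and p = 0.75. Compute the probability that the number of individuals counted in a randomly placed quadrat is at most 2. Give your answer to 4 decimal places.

0.1805

Conditional on each habitat, P(X ≤ 2): I: 0.00792032; II: 0.261719.
By total probability, P(X ≤ 2) = 0.32·0.00792032 + 0.68·0.261719 = 0.180503.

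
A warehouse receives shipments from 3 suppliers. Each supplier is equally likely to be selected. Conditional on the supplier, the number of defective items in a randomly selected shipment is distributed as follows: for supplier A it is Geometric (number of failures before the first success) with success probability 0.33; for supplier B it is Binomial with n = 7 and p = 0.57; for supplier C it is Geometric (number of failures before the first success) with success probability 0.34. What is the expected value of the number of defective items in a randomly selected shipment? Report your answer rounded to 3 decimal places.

Component means — A: 2.0303; B: 3.99; C: 1.94118.
E[X] = 0.333333·2.0303 + 0.333333·3.99 + 0.333333·1.94118 = 2.65383.

2.654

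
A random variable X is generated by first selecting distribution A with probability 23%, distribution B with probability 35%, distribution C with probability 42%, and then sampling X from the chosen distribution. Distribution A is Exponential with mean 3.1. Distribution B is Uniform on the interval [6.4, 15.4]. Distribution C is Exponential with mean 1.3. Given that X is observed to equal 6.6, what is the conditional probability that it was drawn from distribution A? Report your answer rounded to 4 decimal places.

0.1775

Likelihoods f(6.6 | ·): A: 0.0383717; B: 0.111111; C: 0.00479929.
Posterior ∝ prior × likelihood. Numerator for A: 0.23·0.0383717 = 0.0088255.
Normalizing constant: 0.23·0.0383717 + 0.35·0.111111 + 0.42·0.00479929 = 0.0497301.
P(A | observation) = 0.0088255 / 0.0497301 = 0.177468.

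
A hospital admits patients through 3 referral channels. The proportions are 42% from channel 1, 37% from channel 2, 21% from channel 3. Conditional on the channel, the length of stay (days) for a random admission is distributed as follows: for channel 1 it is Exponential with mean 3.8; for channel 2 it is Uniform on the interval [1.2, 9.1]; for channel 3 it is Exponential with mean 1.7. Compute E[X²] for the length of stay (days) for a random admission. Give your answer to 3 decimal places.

For each component E[X²] = Var + (mean)², giving 1: 28.88; 2: 31.7233; 3: 5.78.
Overall E[X²] = 0.42·28.88 + 0.37·31.7233 + 0.21·5.78 = 25.081.

25.081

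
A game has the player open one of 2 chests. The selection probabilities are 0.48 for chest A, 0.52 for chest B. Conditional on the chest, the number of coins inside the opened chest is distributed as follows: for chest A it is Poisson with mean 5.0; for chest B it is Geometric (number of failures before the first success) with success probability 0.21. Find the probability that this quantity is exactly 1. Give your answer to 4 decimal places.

Conditional on each chest, P(X = 1): A: 0.0336897; B: 0.1659.
By total probability, P(X = 1) = 0.48·0.0336897 + 0.52·0.1659 = 0.102439.

0.1024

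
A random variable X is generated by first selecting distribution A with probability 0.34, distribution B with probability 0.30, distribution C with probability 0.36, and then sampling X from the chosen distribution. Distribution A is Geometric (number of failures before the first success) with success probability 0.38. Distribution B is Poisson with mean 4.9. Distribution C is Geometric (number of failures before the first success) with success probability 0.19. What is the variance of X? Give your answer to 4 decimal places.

12.9885

Per component, A: μ=1.63158, E[X²]=6.95568; B: μ=4.9, E[X²]=28.91; C: μ=4.26316, E[X²]=40.6122.
E[X] = 0.34·1.63158 + 0.3·4.9 + 0.36·4.26316 = 3.55947.
E[X²] = 0.34·6.95568 + 0.3·28.91 + 0.36·40.6122 = 25.6583.
Var(X) = E[X²] − (E[X])² = 25.6583 − 12.6699 = 12.9885.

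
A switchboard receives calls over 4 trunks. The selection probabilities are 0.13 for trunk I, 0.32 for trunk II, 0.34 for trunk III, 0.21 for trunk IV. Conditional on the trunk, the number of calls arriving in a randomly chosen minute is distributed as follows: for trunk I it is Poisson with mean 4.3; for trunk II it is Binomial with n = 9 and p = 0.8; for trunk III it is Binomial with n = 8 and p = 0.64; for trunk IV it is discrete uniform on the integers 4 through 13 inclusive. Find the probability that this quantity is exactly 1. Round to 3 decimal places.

0.009

Conditional on each trunk, P(X = 1): I: 0.0583448; II: 1.8432e-05; III: 0.00401225; IV: 0.
By total probability, P(X = 1) = 0.13·0.0583448 + 0.32·1.8432e-05 + 0.34·0.00401225 + 0.21·0 = 0.00895489.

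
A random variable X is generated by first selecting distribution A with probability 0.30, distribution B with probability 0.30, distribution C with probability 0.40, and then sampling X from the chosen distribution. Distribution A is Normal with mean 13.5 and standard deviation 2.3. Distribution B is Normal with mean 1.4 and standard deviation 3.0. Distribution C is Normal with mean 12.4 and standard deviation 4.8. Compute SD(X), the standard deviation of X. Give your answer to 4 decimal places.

Per component, A: μ=13.5, E[X²]=187.54; B: μ=1.4, E[X²]=10.96; C: μ=12.4, E[X²]=176.8.
E[X] = 0.3·13.5 + 0.3·1.4 + 0.4·12.4 = 9.43.
E[X²] = 0.3·187.54 + 0.3·10.96 + 0.4·176.8 = 130.27.
Var(X) = E[X²] − (E[X])² = 130.27 − 88.9249 = 41.3451.
SD(X) = √41.3451 = 6.43002.

6.4300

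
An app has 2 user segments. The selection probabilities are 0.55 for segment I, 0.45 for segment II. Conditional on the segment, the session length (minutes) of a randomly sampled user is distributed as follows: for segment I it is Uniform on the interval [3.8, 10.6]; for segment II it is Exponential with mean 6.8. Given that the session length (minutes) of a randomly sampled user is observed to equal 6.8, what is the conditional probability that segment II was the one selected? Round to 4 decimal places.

0.2314

Likelihoods f(6.8 | ·): I: 0.147059; II: 0.0540999.
Posterior ∝ prior × likelihood. Numerator for II: 0.45·0.0540999 = 0.024345.
Normalizing constant: 0.55·0.147059 + 0.45·0.0540999 = 0.105227.
P(II | observation) = 0.024345 / 0.105227 = 0.231356.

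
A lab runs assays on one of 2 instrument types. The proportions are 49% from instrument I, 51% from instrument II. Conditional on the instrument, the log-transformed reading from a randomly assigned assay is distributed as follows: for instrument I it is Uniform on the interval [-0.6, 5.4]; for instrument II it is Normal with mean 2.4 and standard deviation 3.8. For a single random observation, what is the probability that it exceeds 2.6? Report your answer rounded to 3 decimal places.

0.473

Conditional on each instrument, P(X > 2.6): I: 0.466667; II: 0.479013.
By total probability, P(X > 2.6) = 0.49·0.466667 + 0.51·0.479013 = 0.472963.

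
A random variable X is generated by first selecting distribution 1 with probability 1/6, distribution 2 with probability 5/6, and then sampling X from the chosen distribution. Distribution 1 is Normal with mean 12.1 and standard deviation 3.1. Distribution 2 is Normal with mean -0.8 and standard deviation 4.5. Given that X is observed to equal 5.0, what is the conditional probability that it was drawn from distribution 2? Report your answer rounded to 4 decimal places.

0.9539

Likelihoods f(5.0 | ·): 1: 0.00934299; 2: 0.0386336.
Posterior ∝ prior × likelihood. Numerator for 2: 0.833333·0.0386336 = 0.0321947.
Normalizing constant: 0.166667·0.00934299 + 0.833333·0.0386336 = 0.0337518.
P(2 | observation) = 0.0321947 / 0.0337518 = 0.953864.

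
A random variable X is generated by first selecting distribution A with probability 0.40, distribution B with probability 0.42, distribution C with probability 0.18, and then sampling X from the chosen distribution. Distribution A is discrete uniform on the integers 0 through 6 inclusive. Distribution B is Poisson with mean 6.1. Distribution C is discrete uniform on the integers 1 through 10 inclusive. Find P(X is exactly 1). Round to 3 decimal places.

0.081

Conditional on each component, P(X = 1): A: 0.142857; B: 0.0136815; C: 0.1.
By total probability, P(X = 1) = 0.4·0.142857 + 0.42·0.0136815 + 0.18·0.1 = 0.0808891.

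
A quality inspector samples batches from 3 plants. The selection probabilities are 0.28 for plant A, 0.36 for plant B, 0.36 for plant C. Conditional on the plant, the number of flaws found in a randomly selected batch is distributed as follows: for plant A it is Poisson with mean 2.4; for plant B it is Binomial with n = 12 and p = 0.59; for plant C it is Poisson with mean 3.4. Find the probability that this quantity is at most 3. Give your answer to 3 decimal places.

0.426

Conditional on each plant, P(X ≤ 3): A: 0.778723; B: 0.0182882; C: 0.558357.
By total probability, P(X ≤ 3) = 0.28·0.778723 + 0.36·0.0182882 + 0.36·0.558357 = 0.425635.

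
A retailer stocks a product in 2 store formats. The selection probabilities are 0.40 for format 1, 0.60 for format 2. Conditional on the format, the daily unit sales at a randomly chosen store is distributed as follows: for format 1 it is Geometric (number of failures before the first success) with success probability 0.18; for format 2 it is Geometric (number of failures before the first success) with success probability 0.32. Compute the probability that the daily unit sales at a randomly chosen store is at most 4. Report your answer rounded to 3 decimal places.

0.764

Conditional on each format, P(X ≤ 4): 1: 0.62926; 2: 0.854607.
By total probability, P(X ≤ 4) = 0.4·0.62926 + 0.6·0.854607 = 0.764468.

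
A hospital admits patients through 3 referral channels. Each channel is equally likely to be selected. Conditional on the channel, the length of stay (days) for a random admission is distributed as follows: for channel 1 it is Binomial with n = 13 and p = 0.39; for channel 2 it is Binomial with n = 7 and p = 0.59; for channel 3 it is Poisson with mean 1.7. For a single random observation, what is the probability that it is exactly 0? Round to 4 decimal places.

Conditional on each channel, P(X = 0): 1: 0.00161915; 2: 0.00194754; 3: 0.182684.
By total probability, P(X = 0) = 0.333333·0.00161915 + 0.333333·0.00194754 + 0.333333·0.182684 = 0.0620834.

0.0621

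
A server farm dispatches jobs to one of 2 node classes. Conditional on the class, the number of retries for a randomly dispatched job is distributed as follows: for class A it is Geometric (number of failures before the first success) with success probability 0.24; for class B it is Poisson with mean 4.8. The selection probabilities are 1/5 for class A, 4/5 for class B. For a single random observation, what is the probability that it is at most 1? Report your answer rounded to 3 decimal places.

0.123

Conditional on each class, P(X ≤ 1): A: 0.4224; B: 0.0477325.
By total probability, P(X ≤ 1) = 0.2·0.4224 + 0.8·0.0477325 = 0.122666.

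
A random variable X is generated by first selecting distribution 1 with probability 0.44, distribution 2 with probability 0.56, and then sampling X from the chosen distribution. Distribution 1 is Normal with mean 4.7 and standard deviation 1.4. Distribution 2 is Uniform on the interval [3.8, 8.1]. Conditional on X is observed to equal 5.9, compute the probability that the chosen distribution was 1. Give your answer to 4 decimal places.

Likelihoods f(5.9 | ·): 1: 0.197354; 2: 0.232558.
Posterior ∝ prior × likelihood. Numerator for 1: 0.44·0.197354 = 0.0868356.
Normalizing constant: 0.44·0.197354 + 0.56·0.232558 = 0.217068.
P(1 | observation) = 0.0868356 / 0.217068 = 0.400038.

0.4000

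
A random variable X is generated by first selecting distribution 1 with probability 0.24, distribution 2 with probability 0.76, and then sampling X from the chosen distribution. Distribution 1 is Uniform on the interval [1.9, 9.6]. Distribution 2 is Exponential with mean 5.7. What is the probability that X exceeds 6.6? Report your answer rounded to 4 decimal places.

0.3323

Conditional on each component, P(X > 6.6): 1: 0.38961; 2: 0.314147.
By total probability, P(X > 6.6) = 0.24·0.38961 + 0.76·0.314147 = 0.332258.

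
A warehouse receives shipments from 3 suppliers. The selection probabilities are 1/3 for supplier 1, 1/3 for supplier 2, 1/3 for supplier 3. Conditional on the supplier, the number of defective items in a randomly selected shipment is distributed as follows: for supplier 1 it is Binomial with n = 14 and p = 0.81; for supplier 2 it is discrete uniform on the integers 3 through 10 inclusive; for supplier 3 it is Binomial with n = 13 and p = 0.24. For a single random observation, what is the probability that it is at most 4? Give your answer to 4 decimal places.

0.3562

Conditional on each supplier, P(X ≤ 4): 1: 2.88091e-05; 2: 0.25; 3: 0.818436.
By total probability, P(X ≤ 4) = 0.333333·2.88091e-05 + 0.333333·0.25 + 0.333333·0.818436 = 0.356155.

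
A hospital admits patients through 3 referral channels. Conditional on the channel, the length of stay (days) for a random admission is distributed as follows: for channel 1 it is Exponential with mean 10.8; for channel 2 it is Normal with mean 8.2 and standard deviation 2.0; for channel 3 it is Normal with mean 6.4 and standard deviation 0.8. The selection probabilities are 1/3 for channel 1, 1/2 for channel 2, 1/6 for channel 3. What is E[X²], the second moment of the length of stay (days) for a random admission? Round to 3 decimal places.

120.313

For each component E[X²] = Var + (mean)², giving 1: 233.28; 2: 71.24; 3: 41.6.
Overall E[X²] = 0.333333·233.28 + 0.5·71.24 + 0.166667·41.6 = 120.313.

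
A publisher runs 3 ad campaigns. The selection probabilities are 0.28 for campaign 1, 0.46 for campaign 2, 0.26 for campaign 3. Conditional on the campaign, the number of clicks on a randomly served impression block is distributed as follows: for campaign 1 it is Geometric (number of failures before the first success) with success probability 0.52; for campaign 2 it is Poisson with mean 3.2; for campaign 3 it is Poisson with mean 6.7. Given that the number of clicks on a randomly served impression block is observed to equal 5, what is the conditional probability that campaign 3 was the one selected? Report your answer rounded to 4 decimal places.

Likelihoods P(X=5 | ·): 1: 0.0132498; 2: 0.113979; 3: 0.13849.
Posterior ∝ prior × likelihood. Numerator for 3: 0.26·0.13849 = 0.0360075.
Normalizing constant: 0.28·0.0132498 + 0.46·0.113979 + 0.26·0.13849 = 0.092148.
P(3 | observation) = 0.0360075 / 0.092148 = 0.390757.

0.3908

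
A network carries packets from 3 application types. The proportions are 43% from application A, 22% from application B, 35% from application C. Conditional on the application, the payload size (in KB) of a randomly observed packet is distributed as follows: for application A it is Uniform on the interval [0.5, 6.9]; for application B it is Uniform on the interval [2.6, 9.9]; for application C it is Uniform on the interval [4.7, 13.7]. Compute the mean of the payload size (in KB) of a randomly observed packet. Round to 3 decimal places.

Component means — A: 3.7; B: 6.25; C: 9.2.
E[X] = 0.43·3.7 + 0.22·6.25 + 0.35·9.2 = 6.186.

6.186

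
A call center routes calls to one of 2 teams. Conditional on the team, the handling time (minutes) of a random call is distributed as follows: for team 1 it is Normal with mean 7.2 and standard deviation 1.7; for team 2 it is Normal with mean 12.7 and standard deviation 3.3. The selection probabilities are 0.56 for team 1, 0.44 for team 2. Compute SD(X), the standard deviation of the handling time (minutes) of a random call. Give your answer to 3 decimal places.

Per component, 1: μ=7.2, E[X²]=54.73; 2: μ=12.7, E[X²]=172.18.
E[X] = 0.56·7.2 + 0.44·12.7 = 9.62.
E[X²] = 0.56·54.73 + 0.44·172.18 = 106.408.
Var(X) = E[X²] − (E[X])² = 106.408 − 92.5444 = 13.8636.
SD(X) = √13.8636 = 3.72339.

3.723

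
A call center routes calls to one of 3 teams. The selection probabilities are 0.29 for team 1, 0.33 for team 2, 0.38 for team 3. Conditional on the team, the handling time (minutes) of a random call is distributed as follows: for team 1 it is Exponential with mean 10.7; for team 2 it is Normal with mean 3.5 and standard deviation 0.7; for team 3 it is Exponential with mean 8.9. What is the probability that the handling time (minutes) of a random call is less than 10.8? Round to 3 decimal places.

Conditional on each team, P(X < 10.8): 1: 0.635543; 2: 1; 3: 0.70284.
By total probability, P(X < 10.8) = 0.29·0.635543 + 0.33·1 + 0.38·0.70284 = 0.781386.

0.781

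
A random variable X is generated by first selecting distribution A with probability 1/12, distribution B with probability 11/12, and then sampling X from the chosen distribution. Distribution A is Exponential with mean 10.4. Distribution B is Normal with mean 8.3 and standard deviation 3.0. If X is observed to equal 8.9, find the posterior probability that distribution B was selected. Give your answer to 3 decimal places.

0.972

Likelihoods f(8.9 | ·): A: 0.0408612; B: 0.130348.
Posterior ∝ prior × likelihood. Numerator for B: 0.916667·0.130348 = 0.119485.
Normalizing constant: 0.0833333·0.0408612 + 0.916667·0.130348 = 0.12289.
P(B | observation) = 0.119485 / 0.12289 = 0.972292.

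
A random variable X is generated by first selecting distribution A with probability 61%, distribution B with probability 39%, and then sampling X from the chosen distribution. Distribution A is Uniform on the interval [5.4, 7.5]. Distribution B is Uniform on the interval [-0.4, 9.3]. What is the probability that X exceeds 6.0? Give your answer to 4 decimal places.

0.5684

Conditional on each component, P(X > 6.0): A: 0.714286; B: 0.340206.
By total probability, P(X > 6.0) = 0.61·0.714286 + 0.39·0.340206 = 0.568395.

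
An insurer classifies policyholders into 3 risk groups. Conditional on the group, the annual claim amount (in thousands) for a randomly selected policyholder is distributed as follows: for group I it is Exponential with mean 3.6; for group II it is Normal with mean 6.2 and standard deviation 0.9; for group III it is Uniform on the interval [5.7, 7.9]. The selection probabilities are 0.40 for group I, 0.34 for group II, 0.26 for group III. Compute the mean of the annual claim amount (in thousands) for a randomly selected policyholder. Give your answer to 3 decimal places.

Component means — I: 3.6; II: 6.2; III: 6.8.
E[X] = 0.4·3.6 + 0.34·6.2 + 0.26·6.8 = 5.316.

5.316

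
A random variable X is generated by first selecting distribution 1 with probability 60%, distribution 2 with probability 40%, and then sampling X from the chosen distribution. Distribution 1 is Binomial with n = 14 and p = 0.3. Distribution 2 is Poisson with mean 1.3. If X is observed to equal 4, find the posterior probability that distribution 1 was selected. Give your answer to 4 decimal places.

Likelihoods P(X=4 | ·): 1: 0.229034; 2: 0.0324324.
Posterior ∝ prior × likelihood. Numerator for 1: 0.6·0.229034 = 0.13742.
Normalizing constant: 0.6·0.229034 + 0.4·0.0324324 = 0.150393.
P(1 | observation) = 0.13742 / 0.150393 = 0.91374.

0.9137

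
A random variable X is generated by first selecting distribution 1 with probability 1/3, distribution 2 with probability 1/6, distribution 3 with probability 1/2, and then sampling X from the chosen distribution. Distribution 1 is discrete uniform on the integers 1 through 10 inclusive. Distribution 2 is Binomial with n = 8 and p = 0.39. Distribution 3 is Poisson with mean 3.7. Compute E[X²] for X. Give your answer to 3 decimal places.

For each component E[X²] = Var + (mean)², giving 1: 38.5; 2: 11.6376; 3: 17.39.
Overall E[X²] = 0.333333·38.5 + 0.166667·11.6376 + 0.5·17.39 = 23.4679.

23.468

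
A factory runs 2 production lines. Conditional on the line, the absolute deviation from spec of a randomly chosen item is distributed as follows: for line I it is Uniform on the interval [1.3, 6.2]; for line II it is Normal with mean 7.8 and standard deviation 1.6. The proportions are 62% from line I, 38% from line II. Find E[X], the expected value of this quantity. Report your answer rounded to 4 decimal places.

5.2890

Component means — I: 3.75; II: 7.8.
E[X] = 0.62·3.75 + 0.38·7.8 = 5.289.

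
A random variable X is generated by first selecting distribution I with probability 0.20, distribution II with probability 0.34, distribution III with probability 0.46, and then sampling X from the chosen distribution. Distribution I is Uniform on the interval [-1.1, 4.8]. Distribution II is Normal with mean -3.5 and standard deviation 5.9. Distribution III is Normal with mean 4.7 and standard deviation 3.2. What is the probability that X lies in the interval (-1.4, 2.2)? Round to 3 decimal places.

Conditional on each component, P(-1.4 < X < 2.2): I: 0.559322; II: 0.193949; III: 0.189019.
By total probability, P(-1.4 < X < 2.2) = 0.2·0.559322 + 0.34·0.193949 + 0.46·0.189019 = 0.264756.

0.265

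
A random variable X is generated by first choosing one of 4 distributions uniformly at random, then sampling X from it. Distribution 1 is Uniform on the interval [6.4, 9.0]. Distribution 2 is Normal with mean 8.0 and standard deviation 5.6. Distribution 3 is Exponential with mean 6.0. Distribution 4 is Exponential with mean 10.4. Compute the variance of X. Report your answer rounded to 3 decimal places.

Per component, 1: μ=7.7, E[X²]=59.8533; 2: μ=8, E[X²]=95.36; 3: μ=6, E[X²]=72; 4: μ=10.4, E[X²]=216.32.
E[X] = 0.25·7.7 + 0.25·8 + 0.25·6 + 0.25·10.4 = 8.025.
E[X²] = 0.25·59.8533 + 0.25·95.36 + 0.25·72 + 0.25·216.32 = 110.883.
Var(X) = E[X²] − (E[X])² = 110.883 − 64.4006 = 46.4827.

46.483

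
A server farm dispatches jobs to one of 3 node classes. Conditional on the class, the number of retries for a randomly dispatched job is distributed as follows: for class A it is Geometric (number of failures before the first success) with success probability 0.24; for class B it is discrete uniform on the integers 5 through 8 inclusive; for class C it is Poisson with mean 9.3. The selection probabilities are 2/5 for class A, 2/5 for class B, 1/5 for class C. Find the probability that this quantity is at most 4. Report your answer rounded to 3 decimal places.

Conditional on each class, P(X ≤ 4): A: 0.746447; B: 0; C: 0.0456475.
By total probability, P(X ≤ 4) = 0.4·0.746447 + 0.4·0 + 0.2·0.0456475 = 0.307708.

0.308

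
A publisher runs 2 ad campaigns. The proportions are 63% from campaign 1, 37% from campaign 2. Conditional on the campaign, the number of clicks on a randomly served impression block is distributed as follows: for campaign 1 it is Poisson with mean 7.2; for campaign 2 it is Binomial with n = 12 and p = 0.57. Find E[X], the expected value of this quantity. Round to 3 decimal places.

Component means — 1: 7.2; 2: 6.84.
E[X] = 0.63·7.2 + 0.37·6.84 = 7.0668.

7.067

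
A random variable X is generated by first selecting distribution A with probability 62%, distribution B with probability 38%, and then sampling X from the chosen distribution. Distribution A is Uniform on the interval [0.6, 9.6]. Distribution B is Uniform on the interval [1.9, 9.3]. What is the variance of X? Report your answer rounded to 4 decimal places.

Per component, A: μ=5.1, E[X²]=32.76; B: μ=5.6, E[X²]=35.9233.
E[X] = 0.62·5.1 + 0.38·5.6 = 5.29.
E[X²] = 0.62·32.76 + 0.38·35.9233 = 33.9621.
Var(X) = E[X²] − (E[X])² = 33.9621 − 27.9841 = 5.97797.

5.9780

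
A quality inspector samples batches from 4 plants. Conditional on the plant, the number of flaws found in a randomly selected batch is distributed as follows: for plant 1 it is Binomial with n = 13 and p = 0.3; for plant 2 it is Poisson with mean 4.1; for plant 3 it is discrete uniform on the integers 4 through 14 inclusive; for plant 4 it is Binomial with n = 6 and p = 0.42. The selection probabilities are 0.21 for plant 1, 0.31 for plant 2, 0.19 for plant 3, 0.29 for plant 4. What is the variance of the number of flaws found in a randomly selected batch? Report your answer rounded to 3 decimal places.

Per component, 1: μ=3.9, E[X²]=17.94; 2: μ=4.1, E[X²]=20.91; 3: μ=9, E[X²]=91; 4: μ=2.52, E[X²]=7.812.
E[X] = 0.21·3.9 + 0.31·4.1 + 0.19·9 + 0.29·2.52 = 4.5308.
E[X²] = 0.21·17.94 + 0.31·20.91 + 0.19·91 + 0.29·7.812 = 29.805.
Var(X) = E[X²] − (E[X])² = 29.805 − 20.5281 = 9.27683.

9.277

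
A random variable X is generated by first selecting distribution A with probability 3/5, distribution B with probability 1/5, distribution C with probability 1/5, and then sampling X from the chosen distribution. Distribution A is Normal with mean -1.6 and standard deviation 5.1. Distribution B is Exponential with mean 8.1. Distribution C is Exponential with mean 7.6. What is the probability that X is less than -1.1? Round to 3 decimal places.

0.323

Conditional on each component, P(X < -1.1): A: 0.539049; B: 0; C: 0.
By total probability, P(X < -1.1) = 0.6·0.539049 + 0.2·0 + 0.2·0 = 0.32343.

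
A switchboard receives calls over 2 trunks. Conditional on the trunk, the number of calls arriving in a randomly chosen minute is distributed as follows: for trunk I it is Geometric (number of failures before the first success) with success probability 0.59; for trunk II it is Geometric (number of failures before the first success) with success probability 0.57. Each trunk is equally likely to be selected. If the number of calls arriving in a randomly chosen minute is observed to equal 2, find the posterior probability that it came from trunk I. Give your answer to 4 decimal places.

Likelihoods P(X=2 | ·): I: 0.099179; II: 0.105393.
Posterior ∝ prior × likelihood. Numerator for I: 0.5·0.099179 = 0.0495895.
Normalizing constant: 0.5·0.099179 + 0.5·0.105393 = 0.102286.
P(I | observation) = 0.0495895 / 0.102286 = 0.484812.

0.4848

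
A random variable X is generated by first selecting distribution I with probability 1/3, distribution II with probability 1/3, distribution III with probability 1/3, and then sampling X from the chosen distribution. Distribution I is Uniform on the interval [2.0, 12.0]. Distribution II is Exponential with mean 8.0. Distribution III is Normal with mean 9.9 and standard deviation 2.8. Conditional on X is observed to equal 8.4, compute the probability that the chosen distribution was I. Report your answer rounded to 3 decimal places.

0.374

Likelihoods f(8.4 | ·): I: 0.1; II: 0.0437422; III: 0.123433.
Posterior ∝ prior × likelihood. Numerator for I: 0.333333·0.1 = 0.0333333.
Normalizing constant: 0.333333·0.1 + 0.333333·0.0437422 + 0.333333·0.123433 = 0.0890586.
P(I | observation) = 0.0333333 / 0.0890586 = 0.374286.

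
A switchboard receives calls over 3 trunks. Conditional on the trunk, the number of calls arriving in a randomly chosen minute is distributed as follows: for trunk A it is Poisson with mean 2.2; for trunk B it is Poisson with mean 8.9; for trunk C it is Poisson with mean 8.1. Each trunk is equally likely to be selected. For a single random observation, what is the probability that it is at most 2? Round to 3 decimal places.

Conditional on each trunk, P(X ≤ 2): A: 0.622714; B: 0.00675193; C: 0.0127198.
By total probability, P(X ≤ 2) = 0.333333·0.622714 + 0.333333·0.00675193 + 0.333333·0.0127198 = 0.214062.

0.214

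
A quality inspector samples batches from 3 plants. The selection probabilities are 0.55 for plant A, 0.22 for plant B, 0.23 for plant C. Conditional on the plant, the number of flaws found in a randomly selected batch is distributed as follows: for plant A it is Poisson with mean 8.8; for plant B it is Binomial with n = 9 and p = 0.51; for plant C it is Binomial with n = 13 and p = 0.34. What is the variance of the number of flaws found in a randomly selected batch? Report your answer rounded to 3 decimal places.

10.579

Per component, A: μ=8.8, E[X²]=86.24; B: μ=4.59, E[X²]=23.3172; C: μ=4.42, E[X²]=22.4536.
E[X] = 0.55·8.8 + 0.22·4.59 + 0.23·4.42 = 6.8664.
E[X²] = 0.55·86.24 + 0.22·23.3172 + 0.23·22.4536 = 57.7261.
Var(X) = E[X²] − (E[X])² = 57.7261 − 47.1474 = 10.5787.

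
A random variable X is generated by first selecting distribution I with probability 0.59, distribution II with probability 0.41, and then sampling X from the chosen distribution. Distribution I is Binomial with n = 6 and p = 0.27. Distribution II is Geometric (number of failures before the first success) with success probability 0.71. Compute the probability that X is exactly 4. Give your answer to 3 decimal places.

Conditional on each component, P(X = 4): I: 0.0424807; II: 0.0050217.
By total probability, P(X = 4) = 0.59·0.0424807 + 0.41·0.0050217 = 0.0271225.

0.027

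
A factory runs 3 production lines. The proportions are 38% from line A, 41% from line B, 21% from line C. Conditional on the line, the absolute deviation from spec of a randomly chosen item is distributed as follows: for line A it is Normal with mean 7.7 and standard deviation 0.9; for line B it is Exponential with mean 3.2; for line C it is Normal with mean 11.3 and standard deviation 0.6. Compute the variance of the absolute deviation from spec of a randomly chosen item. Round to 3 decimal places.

Per component, A: μ=7.7, E[X²]=60.1; B: μ=3.2, E[X²]=20.48; C: μ=11.3, E[X²]=128.05.
E[X] = 0.38·7.7 + 0.41·3.2 + 0.21·11.3 = 6.611.
E[X²] = 0.38·60.1 + 0.41·20.48 + 0.21·128.05 = 58.1253.
Var(X) = E[X²] − (E[X])² = 58.1253 − 43.7053 = 14.42.

14.420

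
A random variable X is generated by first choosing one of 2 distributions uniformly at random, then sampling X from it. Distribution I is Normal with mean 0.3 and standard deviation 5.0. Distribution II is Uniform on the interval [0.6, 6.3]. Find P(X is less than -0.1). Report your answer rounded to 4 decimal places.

0.2341

Conditional on each component, P(X < -0.1): I: 0.468119; II: 0.
By total probability, P(X < -0.1) = 0.5·0.468119 + 0.5·0 = 0.234059.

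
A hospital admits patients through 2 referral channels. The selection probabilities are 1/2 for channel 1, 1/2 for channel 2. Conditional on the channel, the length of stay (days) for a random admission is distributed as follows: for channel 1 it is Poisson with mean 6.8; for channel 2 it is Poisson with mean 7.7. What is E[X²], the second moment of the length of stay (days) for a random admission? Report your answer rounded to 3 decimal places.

60.015

For each component E[X²] = Var + (mean)², giving 1: 53.04; 2: 66.99.
Overall E[X²] = 0.5·53.04 + 0.5·66.99 = 60.015.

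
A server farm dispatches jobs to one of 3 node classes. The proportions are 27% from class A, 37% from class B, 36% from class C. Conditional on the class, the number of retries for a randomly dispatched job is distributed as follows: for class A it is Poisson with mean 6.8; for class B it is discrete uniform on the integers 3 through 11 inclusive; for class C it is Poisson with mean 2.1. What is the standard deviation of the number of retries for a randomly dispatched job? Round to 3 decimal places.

Per component, A: μ=6.8, E[X²]=53.04; B: μ=7, E[X²]=55.6667; C: μ=2.1, E[X²]=6.51.
E[X] = 0.27·6.8 + 0.37·7 + 0.36·2.1 = 5.182.
E[X²] = 0.27·53.04 + 0.37·55.6667 + 0.36·6.51 = 37.2611.
Var(X) = E[X²] − (E[X])² = 37.2611 − 26.8531 = 10.4079.
SD(X) = √10.4079 = 3.22613.

3.226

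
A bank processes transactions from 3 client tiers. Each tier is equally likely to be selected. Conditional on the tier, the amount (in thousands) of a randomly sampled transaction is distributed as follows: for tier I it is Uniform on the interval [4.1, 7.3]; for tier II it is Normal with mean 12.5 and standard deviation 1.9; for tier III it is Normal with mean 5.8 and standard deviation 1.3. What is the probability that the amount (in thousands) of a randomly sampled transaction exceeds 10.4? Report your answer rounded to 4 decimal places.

0.2886

Conditional on each tier, P(X > 10.4): I: 0; II: 0.865477; III: 0.000201233.
By total probability, P(X > 10.4) = 0.333333·0 + 0.333333·0.865477 + 0.333333·0.000201233 = 0.288559.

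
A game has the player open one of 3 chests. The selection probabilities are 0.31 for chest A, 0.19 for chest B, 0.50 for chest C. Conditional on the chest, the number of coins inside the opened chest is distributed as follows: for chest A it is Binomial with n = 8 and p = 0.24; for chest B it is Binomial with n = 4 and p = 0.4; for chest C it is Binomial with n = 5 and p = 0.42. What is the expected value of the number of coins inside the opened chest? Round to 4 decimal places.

1.9492

Component means — A: 1.92; B: 1.6; C: 2.1.
E[X] = 0.31·1.92 + 0.19·1.6 + 0.5·2.1 = 1.9492.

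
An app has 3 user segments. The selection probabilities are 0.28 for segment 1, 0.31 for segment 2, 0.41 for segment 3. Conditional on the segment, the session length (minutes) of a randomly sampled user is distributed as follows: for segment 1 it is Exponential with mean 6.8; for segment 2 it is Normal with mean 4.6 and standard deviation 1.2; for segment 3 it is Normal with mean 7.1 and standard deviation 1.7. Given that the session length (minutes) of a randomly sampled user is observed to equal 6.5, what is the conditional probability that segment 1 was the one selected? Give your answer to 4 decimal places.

Likelihoods f(6.5 | ·): 1: 0.0565401; 2: 0.0949189; 3: 0.220502.
Posterior ∝ prior × likelihood. Numerator for 1: 0.28·0.0565401 = 0.0158312.
Normalizing constant: 0.28·0.0565401 + 0.31·0.0949189 + 0.41·0.220502 = 0.135662.
P(1 | observation) = 0.0158312 / 0.135662 = 0.116696.

0.1167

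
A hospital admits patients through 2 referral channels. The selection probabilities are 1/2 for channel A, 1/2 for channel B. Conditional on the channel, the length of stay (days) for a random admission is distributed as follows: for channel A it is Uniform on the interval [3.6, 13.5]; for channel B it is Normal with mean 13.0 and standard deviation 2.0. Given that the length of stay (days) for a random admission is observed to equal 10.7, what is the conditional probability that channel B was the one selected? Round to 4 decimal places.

0.5048

Likelihoods f(10.7 | ·): A: 0.10101; B: 0.102968.
Posterior ∝ prior × likelihood. Numerator for B: 0.5·0.102968 = 0.0514841.
Normalizing constant: 0.5·0.10101 + 0.5·0.102968 = 0.101989.
P(B | observation) = 0.0514841 / 0.101989 = 0.5048.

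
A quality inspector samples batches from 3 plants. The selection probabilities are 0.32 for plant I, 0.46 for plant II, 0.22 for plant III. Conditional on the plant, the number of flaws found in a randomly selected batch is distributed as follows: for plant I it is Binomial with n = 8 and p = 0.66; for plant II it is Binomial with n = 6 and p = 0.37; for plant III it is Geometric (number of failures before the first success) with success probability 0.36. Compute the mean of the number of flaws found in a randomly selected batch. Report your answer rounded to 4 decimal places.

3.1019

Component means — I: 5.28; II: 2.22; III: 1.77778.
E[X] = 0.32·5.28 + 0.46·2.22 + 0.22·1.77778 = 3.10191.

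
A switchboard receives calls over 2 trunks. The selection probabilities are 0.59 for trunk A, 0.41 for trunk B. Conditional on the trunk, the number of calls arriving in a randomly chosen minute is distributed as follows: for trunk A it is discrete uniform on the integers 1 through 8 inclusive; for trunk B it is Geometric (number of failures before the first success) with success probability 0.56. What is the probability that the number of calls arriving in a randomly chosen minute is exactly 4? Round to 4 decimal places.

0.0824

Conditional on each trunk, P(X = 4): A: 0.125; B: 0.0209893.
By total probability, P(X = 4) = 0.59·0.125 + 0.41·0.0209893 = 0.0823556.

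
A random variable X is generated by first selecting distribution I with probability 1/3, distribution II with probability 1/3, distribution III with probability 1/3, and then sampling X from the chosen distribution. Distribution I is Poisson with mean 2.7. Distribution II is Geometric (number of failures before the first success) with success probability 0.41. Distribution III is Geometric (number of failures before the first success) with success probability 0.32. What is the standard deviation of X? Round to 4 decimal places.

Per component, I: μ=2.7, E[X²]=9.99; II: μ=1.43902, E[X²]=5.58061; III: μ=2.125, E[X²]=11.1562.
E[X] = 0.333333·2.7 + 0.333333·1.43902 + 0.333333·2.125 = 2.08801.
E[X²] = 0.333333·9.99 + 0.333333·5.58061 + 0.333333·11.1562 = 8.90895.
Var(X) = E[X²] − (E[X])² = 8.90895 − 4.35978 = 4.54917.
SD(X) = √4.54917 = 2.13288.

2.1329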